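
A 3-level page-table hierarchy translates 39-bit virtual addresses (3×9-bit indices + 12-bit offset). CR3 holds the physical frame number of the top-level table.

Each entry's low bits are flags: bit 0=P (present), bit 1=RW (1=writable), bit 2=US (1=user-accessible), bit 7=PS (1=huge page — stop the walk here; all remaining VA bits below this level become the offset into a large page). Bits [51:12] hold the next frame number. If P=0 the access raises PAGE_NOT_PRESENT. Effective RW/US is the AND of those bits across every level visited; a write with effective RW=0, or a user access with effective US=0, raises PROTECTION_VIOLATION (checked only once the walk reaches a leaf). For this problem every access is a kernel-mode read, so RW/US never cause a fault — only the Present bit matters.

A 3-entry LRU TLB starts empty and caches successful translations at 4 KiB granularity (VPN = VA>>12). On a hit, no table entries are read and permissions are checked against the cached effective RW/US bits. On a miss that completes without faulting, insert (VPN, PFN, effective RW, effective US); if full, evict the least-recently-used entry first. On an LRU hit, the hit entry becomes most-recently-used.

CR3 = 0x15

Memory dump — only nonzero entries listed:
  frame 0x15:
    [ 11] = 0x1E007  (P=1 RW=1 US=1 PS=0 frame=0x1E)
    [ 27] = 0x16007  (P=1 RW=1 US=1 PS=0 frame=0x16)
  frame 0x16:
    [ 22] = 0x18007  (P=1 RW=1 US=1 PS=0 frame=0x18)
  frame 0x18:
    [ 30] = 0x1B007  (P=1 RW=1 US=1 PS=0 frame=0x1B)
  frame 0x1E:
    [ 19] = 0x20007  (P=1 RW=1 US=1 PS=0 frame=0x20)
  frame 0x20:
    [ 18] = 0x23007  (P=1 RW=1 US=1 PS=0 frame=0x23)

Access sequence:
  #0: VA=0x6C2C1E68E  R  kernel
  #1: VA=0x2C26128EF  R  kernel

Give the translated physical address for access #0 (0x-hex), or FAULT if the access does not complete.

Walk each access:
#0 VA=0x6C2C1E68E (r,kernel):
  L0 @0x15[27] → 0x16007  P=1,RW=1,US=1,PS=0
  L1 @0x16[22] → 0x18007  P=1,RW=1,US=1,PS=0
  L2 @0x18[30] → 0x1B007  P=1,RW=1,US=1,PS=0
  ✓ 0x1B68E  — 3 lookups
#1 VA=0x2C26128EF (r,kernel):
  L0 @0x15[11] → 0x1E007  P=1,RW=1,US=1,PS=0
  L1 @0x1E[19] → 0x20007  P=1,RW=1,US=1,PS=0
  L2 @0x20[18] → 0x23007  P=1,RW=1,US=1,PS=0
  ✓ 0x238EF  — 3 lookups

Access #0 PA: 0x1B68E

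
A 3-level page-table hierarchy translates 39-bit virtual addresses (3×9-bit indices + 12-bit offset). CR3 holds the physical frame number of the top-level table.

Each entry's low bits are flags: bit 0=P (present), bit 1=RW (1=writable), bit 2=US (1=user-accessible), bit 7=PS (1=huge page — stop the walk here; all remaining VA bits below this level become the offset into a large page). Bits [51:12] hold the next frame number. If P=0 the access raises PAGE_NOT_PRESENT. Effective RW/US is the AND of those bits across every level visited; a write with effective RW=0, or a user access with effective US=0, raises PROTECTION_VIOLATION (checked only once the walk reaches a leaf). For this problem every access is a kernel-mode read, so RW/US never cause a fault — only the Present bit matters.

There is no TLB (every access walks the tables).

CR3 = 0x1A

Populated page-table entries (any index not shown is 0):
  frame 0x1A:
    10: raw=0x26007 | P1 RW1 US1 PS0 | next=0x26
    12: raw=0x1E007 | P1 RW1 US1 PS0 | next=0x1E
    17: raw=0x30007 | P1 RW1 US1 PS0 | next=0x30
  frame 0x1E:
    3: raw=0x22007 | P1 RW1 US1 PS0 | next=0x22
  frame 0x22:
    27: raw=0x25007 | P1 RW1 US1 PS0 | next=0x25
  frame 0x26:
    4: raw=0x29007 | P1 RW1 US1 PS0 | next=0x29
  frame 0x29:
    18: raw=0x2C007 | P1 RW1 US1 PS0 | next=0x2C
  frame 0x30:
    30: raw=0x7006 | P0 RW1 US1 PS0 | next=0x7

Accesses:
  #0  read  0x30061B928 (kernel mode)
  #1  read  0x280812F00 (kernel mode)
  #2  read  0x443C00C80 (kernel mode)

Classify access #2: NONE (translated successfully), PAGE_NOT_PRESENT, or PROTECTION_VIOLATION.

Walk each access:
#0 VA=0x30061B928 (r,kernel):
  lvl0: tbl 0x1A, slot 12 ⇒ 0x1E007 (P1/RW1/US1/PS0)
  lvl1: tbl 0x1E, slot 3 ⇒ 0x22007 (P1/RW1/US1/PS0)
  lvl2: tbl 0x22, slot 27 ⇒ 0x25007 (P1/RW1/US1/PS0)
  → PA=0x25928  (3 entries read)
#1 VA=0x280812F00 (r,kernel):
  lvl0: tbl 0x1A, slot 10 ⇒ 0x26007 (P1/RW1/US1/PS0)
  lvl1: tbl 0x26, slot 4 ⇒ 0x29007 (P1/RW1/US1/PS0)
  lvl2: tbl 0x29, slot 18 ⇒ 0x2C007 (P1/RW1/US1/PS0)
  → PA=0x2CF00  (3 entries read)
#2 VA=0x443C00C80 (r,kernel):
  lvl0: tbl 0x1A, slot 17 ⇒ 0x30007 (P1/RW1/US1/PS0)
  lvl1: tbl 0x30, slot 30 ⇒ 0x7006 (P0/RW1/US1/PS0)
  ⇒ fault: PAGE_NOT_PRESENT  — 2 lookups

Access #2 fault: PAGE_NOT_PRESENT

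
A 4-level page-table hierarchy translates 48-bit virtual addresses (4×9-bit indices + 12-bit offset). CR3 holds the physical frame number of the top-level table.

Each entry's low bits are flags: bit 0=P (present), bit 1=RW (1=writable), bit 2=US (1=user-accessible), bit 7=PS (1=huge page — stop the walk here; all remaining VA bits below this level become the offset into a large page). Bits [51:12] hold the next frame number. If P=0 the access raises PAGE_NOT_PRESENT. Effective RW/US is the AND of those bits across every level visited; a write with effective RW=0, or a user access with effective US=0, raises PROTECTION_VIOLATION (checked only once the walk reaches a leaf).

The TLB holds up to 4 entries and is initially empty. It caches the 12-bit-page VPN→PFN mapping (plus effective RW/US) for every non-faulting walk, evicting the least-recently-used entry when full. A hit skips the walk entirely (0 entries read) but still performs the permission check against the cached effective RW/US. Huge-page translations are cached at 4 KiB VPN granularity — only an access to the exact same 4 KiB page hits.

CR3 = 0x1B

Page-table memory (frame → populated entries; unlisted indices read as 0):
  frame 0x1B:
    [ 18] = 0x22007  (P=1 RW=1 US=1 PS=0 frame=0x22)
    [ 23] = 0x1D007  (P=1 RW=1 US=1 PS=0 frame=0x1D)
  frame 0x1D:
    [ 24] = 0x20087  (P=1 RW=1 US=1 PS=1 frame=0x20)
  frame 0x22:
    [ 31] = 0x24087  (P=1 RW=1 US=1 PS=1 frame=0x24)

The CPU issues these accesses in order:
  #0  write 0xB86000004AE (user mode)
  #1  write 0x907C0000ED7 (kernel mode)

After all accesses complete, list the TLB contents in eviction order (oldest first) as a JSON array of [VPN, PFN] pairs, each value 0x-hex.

Walk each access:
#0 VA=0xB86000004AE (w,user):
  [0] read 0x1B idx=23: raw=0x1D007 flags P=1 W=1 U=1 S=0
  [1] read 0x1D idx=24: raw=0x20087 flags P=1 W=1 U=1 S=1
  → PA=0x204AE (huge @L1)  (2 entries read)
#1 VA=0x907C0000ED7 (w,kernel):
  [0] read 0x1B idx=18: raw=0x22007 flags P=1 W=1 U=1 S=0
  [1] read 0x22 idx=31: raw=0x24087 flags P=1 W=1 U=1 S=1
  → PA=0x24ED7 (huge @L1)  (2 entries read)

TLB: [["0xB8600000", "0x20"], ["0x907C0000", "0x24"]]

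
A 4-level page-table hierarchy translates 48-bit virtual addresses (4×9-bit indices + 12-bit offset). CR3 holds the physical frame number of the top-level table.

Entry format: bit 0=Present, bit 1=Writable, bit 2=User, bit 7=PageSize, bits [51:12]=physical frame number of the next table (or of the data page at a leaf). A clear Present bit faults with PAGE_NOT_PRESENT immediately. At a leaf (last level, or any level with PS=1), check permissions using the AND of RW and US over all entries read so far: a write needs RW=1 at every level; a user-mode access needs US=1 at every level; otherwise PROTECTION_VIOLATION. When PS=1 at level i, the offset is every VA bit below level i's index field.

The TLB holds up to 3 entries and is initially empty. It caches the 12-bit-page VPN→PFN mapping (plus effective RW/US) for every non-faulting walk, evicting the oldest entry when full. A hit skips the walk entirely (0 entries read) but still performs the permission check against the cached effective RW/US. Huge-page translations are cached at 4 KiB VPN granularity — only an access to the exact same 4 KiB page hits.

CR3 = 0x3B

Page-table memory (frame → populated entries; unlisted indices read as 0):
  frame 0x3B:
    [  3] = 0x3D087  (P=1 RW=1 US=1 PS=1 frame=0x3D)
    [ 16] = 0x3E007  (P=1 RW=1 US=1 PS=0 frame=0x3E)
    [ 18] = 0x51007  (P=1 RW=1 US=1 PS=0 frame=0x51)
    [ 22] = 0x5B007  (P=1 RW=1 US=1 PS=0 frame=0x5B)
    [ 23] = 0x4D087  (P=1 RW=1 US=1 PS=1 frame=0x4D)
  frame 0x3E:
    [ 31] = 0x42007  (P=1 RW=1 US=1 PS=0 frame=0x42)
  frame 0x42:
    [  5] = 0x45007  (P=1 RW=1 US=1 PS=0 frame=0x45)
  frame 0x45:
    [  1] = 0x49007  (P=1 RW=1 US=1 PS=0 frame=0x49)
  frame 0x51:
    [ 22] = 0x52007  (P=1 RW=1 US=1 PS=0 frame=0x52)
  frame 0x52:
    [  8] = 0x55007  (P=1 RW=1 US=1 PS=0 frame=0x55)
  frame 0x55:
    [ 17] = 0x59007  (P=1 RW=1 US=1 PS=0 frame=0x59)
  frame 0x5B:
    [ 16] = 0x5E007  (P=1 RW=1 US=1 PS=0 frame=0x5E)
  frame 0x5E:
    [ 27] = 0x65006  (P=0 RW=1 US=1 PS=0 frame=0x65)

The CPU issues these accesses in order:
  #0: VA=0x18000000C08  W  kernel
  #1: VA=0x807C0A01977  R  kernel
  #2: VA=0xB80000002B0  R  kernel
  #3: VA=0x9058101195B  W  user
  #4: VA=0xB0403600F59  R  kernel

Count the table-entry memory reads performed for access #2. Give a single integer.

Trace:
#0 VA=0x18000000C08 (w,kernel):
  [0] read 0x3B idx=3: raw=0x3D087 flags P=1 W=1 U=1 S=1
  ⇒ phys 0x3DC08 (huge @L0)  [1 reads]
#1 VA=0x807C0A01977 (r,kernel):
  [0] read 0x3B idx=16: raw=0x3E007 flags P=1 W=1 U=1 S=0
  [1] read 0x3E idx=31: raw=0x42007 flags P=1 W=1 U=1 S=0
  [2] read 0x42 idx=5: raw=0x45007 flags P=1 W=1 U=1 S=0
  [3] read 0x45 idx=1: raw=0x49007 flags P=1 W=1 U=1 S=0
  ⇒ phys 0x49977  [4 reads]
#2 VA=0xB80000002B0 (r,kernel):
  [0] read 0x3B idx=23: raw=0x4D087 flags P=1 W=1 U=1 S=1
  ⇒ phys 0x4D2B0 (huge @L0)  [1 reads]
#3 VA=0x9058101195B (w,user):
  [0] read 0x3B idx=18: raw=0x51007 flags P=1 W=1 U=1 S=0
  [1] read 0x51 idx=22: raw=0x52007 flags P=1 W=1 U=1 S=0
  [2] read 0x52 idx=8: raw=0x55007 flags P=1 W=1 U=1 S=0
  [3] read 0x55 idx=17: raw=0x59007 flags P=1 W=1 U=1 S=0
  ⇒ phys 0x5995B  [4 reads]
#4 VA=0xB0403600F59 (r,kernel):
  [0] read 0x3B idx=22: raw=0x5B007 flags P=1 W=1 U=1 S=0
  [1] read 0x5B idx=16: raw=0x5E007 flags P=1 W=1 U=1 S=0
  [2] read 0x5E idx=27: raw=0x65006 flags P=0 W=1 U=1 S=0
  ✗ PAGE_NOT_PRESENT  [3 reads]

Entries read for #2: 1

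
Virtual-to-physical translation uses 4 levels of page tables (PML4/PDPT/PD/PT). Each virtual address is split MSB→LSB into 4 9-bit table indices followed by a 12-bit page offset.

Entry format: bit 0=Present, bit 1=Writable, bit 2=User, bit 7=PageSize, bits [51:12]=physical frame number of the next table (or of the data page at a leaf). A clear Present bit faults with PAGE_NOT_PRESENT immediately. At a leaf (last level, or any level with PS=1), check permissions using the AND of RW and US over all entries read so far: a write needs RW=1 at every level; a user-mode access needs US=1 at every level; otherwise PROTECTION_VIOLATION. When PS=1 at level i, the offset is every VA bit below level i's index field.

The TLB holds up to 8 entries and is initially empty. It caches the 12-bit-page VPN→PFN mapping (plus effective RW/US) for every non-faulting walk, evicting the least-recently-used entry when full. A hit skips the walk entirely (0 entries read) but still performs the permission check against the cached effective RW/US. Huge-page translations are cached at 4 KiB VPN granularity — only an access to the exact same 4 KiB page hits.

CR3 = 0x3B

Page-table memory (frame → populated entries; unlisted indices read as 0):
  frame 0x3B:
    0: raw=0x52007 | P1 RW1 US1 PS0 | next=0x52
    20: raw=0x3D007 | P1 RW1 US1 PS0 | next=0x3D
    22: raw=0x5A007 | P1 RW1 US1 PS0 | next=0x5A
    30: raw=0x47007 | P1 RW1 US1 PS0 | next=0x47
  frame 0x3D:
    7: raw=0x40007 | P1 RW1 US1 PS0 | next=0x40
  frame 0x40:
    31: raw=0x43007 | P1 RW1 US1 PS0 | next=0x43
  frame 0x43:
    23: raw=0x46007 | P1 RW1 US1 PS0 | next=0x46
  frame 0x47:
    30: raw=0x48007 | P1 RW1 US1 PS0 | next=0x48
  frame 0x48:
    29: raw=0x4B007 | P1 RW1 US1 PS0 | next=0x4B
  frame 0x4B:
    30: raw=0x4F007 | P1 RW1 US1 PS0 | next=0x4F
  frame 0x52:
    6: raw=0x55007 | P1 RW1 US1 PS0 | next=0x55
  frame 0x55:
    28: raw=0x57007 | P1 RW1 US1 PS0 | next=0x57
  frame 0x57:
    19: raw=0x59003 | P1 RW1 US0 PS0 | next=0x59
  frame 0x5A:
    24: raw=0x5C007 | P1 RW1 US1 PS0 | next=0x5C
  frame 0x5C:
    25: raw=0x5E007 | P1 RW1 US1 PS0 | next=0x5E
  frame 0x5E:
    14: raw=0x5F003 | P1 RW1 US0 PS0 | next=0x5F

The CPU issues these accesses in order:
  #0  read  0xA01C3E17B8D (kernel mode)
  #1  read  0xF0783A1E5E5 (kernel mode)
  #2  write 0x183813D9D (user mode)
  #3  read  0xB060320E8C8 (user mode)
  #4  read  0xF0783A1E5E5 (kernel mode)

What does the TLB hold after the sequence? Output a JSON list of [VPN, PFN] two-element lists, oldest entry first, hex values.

Trace:
#0 VA=0xA01C3E17B8D (r,kernel):
  L0 @0x3B[20] → 0x3D007  P=1,RW=1,US=1,PS=0
  L1 @0x3D[7] → 0x40007  P=1,RW=1,US=1,PS=0
  L2 @0x40[31] → 0x43007  P=1,RW=1,US=1,PS=0
  L3 @0x43[23] → 0x46007  P=1,RW=1,US=1,PS=0
  ⇒ phys 0x46B8D  [4 reads]
#1 VA=0xF0783A1E5E5 (r,kernel):
  L0 @0x3B[30] → 0x47007  P=1,RW=1,US=1,PS=0
  L1 @0x47[30] → 0x48007  P=1,RW=1,US=1,PS=0
  L2 @0x48[29] → 0x4B007  P=1,RW=1,US=1,PS=0
  L3 @0x4B[30] → 0x4F007  P=1,RW=1,US=1,PS=0
  ⇒ phys 0x4F5E5  [4 reads]
#2 VA=0x183813D9D (w,user):
  L0 @0x3B[0] → 0x52007  P=1,RW=1,US=1,PS=0
  L1 @0x52[6] → 0x55007  P=1,RW=1,US=1,PS=0
  L2 @0x55[28] → 0x57007  P=1,RW=1,US=1,PS=0
  L3 @0x57[19] → 0x59003  P=1,RW=1,US=0,PS=0
  ⇒ fault: PROTECTION_VIOLATION  — 4 lookups
#3 VA=0xB060320E8C8 (r,user):
  L0 @0x3B[22] → 0x5A007  P=1,RW=1,US=1,PS=0
  L1 @0x5A[24] → 0x5C007  P=1,RW=1,US=1,PS=0
  L2 @0x5C[25] → 0x5E007  P=1,RW=1,US=1,PS=0
  L3 @0x5E[14] → 0x5F003  P=1,RW=1,US=0,PS=0
  ⇒ fault: PROTECTION_VIOLATION  — 4 lookups
#4 VA=0xF0783A1E5E5 (r,kernel):
  TLB hit vpn=0xF0783A1E → PA=0x4F5E5

TLB: [["0xA01C3E17", "0x46"], ["0xF0783A1E", "0x4F"]]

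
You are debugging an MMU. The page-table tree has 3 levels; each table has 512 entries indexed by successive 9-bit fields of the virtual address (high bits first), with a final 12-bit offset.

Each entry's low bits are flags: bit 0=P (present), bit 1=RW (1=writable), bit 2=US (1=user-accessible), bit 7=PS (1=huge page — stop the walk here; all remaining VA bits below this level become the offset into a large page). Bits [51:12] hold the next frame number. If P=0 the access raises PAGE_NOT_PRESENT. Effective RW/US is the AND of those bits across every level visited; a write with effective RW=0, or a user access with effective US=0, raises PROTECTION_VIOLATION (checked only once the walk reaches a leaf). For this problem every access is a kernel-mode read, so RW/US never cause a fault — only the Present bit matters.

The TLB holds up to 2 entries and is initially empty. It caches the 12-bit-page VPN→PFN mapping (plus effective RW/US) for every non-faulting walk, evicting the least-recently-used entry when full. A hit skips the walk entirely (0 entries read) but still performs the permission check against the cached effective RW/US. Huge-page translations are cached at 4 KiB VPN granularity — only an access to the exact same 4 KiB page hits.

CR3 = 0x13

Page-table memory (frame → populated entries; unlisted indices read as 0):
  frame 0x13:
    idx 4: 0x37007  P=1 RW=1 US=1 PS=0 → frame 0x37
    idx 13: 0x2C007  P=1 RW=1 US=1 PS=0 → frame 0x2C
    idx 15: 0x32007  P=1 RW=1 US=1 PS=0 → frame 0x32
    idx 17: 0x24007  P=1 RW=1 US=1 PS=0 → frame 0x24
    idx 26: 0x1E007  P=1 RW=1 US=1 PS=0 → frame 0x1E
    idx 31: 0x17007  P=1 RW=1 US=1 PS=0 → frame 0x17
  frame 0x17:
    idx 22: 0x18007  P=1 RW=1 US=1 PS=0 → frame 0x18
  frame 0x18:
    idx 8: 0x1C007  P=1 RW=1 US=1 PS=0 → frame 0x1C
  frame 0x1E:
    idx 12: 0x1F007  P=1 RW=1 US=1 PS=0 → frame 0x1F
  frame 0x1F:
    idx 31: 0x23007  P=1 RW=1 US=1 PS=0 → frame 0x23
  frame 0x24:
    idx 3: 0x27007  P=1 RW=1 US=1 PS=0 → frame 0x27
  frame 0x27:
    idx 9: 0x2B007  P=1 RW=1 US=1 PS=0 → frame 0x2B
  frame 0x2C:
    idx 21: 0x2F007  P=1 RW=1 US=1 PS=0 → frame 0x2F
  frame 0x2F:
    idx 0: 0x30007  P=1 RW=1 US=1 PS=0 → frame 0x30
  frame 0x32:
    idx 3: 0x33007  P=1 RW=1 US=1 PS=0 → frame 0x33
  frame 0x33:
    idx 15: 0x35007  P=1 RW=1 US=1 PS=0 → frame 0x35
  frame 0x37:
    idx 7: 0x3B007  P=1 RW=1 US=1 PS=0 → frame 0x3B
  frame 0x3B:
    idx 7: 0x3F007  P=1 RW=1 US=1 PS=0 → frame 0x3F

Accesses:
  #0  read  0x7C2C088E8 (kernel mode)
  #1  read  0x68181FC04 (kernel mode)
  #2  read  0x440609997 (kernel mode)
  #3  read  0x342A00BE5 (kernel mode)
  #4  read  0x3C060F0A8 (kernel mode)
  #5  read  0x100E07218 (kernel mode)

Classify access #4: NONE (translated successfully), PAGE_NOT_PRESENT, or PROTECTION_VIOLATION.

Walk each access:
#0 VA=0x7C2C088E8 (r,kernel):
  L0: frame=0x13 idx=31 entry=0x17007 [P=1 RW=1 US=1 PS=0]
  L1: frame=0x17 idx=22 entry=0x18007 [P=1 RW=1 US=1 PS=0]
  L2: frame=0x18 idx=8 entry=0x1C007 [P=1 RW=1 US=1 PS=0]
  → PA=0x1C8E8  (3 entries read)
#1 VA=0x68181FC04 (r,kernel):
  L0: frame=0x13 idx=26 entry=0x1E007 [P=1 RW=1 US=1 PS=0]
  L1: frame=0x1E idx=12 entry=0x1F007 [P=1 RW=1 US=1 PS=0]
  L2: frame=0x1F idx=31 entry=0x23007 [P=1 RW=1 US=1 PS=0]
  → PA=0x23C04  (3 entries read)
#2 VA=0x440609997 (r,kernel):
  L0: frame=0x13 idx=17 entry=0x24007 [P=1 RW=1 US=1 PS=0]
  L1: frame=0x24 idx=3 entry=0x27007 [P=1 RW=1 US=1 PS=0]
  L2: frame=0x27 idx=9 entry=0x2B007 [P=1 RW=1 US=1 PS=0]
  → PA=0x2B997  (3 entries read)
#3 VA=0x342A00BE5 (r,kernel):
  L0: frame=0x13 idx=13 entry=0x2C007 [P=1 RW=1 US=1 PS=0]
  L1: frame=0x2C idx=21 entry=0x2F007 [P=1 RW=1 US=1 PS=0]
  L2: frame=0x2F idx=0 entry=0x30007 [P=1 RW=1 US=1 PS=0]
  → PA=0x30BE5  (3 entries read)
#4 VA=0x3C060F0A8 (r,kernel):
  L0: frame=0x13 idx=15 entry=0x32007 [P=1 RW=1 US=1 PS=0]
  L1: frame=0x32 idx=3 entry=0x33007 [P=1 RW=1 US=1 PS=0]
  L2: frame=0x33 idx=15 entry=0x35007 [P=1 RW=1 US=1 PS=0]
  → PA=0x350A8  (3 entries read)
#5 VA=0x100E07218 (r,kernel):
  L0: frame=0x13 idx=4 entry=0x37007 [P=1 RW=1 US=1 PS=0]
  L1: frame=0x37 idx=7 entry=0x3B007 [P=1 RW=1 US=1 PS=0]
  L2: frame=0x3B idx=7 entry=0x3F007 [P=1 RW=1 US=1 PS=0]
  → PA=0x3F218  (3 entries read)

Access #4 fault: NONE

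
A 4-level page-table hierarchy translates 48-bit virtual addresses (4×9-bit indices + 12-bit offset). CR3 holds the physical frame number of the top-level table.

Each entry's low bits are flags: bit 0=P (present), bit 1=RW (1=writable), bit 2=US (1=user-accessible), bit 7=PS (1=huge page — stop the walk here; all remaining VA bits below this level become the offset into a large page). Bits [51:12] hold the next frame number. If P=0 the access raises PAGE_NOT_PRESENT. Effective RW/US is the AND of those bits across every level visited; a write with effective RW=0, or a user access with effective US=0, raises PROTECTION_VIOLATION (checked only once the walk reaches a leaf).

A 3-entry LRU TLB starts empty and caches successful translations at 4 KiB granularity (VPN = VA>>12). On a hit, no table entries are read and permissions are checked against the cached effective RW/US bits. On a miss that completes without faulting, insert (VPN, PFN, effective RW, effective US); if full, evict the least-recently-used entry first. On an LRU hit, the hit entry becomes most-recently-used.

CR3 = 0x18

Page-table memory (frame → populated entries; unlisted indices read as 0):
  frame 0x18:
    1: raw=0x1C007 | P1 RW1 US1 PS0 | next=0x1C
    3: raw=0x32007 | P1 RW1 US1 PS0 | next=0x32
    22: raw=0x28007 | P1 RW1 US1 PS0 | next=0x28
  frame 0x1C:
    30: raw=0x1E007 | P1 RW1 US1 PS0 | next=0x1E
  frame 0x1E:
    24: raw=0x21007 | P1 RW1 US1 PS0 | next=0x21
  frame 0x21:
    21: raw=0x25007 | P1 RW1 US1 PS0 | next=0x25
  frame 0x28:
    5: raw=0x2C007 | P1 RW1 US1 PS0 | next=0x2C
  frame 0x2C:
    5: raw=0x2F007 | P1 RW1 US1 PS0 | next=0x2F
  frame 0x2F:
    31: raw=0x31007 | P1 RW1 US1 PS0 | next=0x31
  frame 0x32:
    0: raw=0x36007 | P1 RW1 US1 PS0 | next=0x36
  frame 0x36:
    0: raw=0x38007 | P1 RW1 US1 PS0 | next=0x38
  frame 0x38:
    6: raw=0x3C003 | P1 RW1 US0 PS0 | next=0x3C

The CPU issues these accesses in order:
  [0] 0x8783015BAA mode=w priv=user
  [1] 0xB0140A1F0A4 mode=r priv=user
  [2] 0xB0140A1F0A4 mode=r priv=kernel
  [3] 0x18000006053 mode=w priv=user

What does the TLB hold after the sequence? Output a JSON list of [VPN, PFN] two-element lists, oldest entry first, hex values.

Trace:
#0 VA=0x8783015BAA (w,user):
  lvl0: tbl 0x18, slot 1 ⇒ 0x1C007 (P1/RW1/US1/PS0)
  lvl1: tbl 0x1C, slot 30 ⇒ 0x1E007 (P1/RW1/US1/PS0)
  lvl2: tbl 0x1E, slot 24 ⇒ 0x21007 (P1/RW1/US1/PS0)
  lvl3: tbl 0x21, slot 21 ⇒ 0x25007 (P1/RW1/US1/PS0)
  ✓ 0x25BAA  — 4 lookups
#1 VA=0xB0140A1F0A4 (r,user):
  lvl0: tbl 0x18, slot 22 ⇒ 0x28007 (P1/RW1/US1/PS0)
  lvl1: tbl 0x28, slot 5 ⇒ 0x2C007 (P1/RW1/US1/PS0)
  lvl2: tbl 0x2C, slot 5 ⇒ 0x2F007 (P1/RW1/US1/PS0)
  lvl3: tbl 0x2F, slot 31 ⇒ 0x31007 (P1/RW1/US1/PS0)
  ✓ 0x310A4  — 4 lookups
#2 VA=0xB0140A1F0A4 (r,kernel):
  TLB hit vpn=0xB0140A1F → PA=0x310A4
#3 VA=0x18000006053 (w,user):
  lvl0: tbl 0x18, slot 3 ⇒ 0x32007 (P1/RW1/US1/PS0)
  lvl1: tbl 0x32, slot 0 ⇒ 0x36007 (P1/RW1/US1/PS0)
  lvl2: tbl 0x36, slot 0 ⇒ 0x38007 (P1/RW1/US1/PS0)
  lvl3: tbl 0x38, slot 6 ⇒ 0x3C003 (P1/RW1/US0/PS0)
  ⇒ fault: PROTECTION_VIOLATION  — 4 lookups

TLB: [["0x8783015", "0x25"], ["0xB0140A1F", "0x31"]]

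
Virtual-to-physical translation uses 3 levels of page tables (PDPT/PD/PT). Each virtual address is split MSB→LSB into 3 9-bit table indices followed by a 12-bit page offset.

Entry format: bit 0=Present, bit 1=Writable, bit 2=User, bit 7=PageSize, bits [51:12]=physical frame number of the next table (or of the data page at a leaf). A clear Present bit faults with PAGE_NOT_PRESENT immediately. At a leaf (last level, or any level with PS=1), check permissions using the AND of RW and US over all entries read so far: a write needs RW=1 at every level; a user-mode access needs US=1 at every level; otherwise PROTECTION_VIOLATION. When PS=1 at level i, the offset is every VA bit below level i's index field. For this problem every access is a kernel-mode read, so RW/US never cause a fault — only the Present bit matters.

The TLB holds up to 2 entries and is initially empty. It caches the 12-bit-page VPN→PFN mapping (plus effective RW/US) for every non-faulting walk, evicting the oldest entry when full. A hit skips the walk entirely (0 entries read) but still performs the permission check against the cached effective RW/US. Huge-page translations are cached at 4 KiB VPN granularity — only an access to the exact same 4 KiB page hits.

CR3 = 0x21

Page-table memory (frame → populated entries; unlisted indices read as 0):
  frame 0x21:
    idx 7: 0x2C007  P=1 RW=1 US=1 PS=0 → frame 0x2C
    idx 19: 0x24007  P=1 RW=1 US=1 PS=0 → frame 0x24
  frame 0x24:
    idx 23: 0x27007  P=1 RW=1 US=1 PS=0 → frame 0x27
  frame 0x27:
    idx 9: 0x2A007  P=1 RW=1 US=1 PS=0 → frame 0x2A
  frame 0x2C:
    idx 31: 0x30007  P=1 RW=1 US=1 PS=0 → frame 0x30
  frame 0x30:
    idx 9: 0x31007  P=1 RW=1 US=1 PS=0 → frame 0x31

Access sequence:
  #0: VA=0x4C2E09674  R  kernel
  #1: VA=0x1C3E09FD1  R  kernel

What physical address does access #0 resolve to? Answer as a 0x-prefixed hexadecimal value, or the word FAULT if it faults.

Walk each access:
#0 VA=0x4C2E09674 (r,kernel):
  [0] read 0x21 idx=19: raw=0x24007 flags P=1 W=1 U=1 S=0
  [1] read 0x24 idx=23: raw=0x27007 flags P=1 W=1 U=1 S=0
  [2] read 0x27 idx=9: raw=0x2A007 flags P=1 W=1 U=1 S=0
  ⇒ phys 0x2A674  [3 reads]
#1 VA=0x1C3E09FD1 (r,kernel):
  [0] read 0x21 idx=7: raw=0x2C007 flags P=1 W=1 U=1 S=0
  [1] read 0x2C idx=31: raw=0x30007 flags P=1 W=1 U=1 S=0
  [2] read 0x30 idx=9: raw=0x31007 flags P=1 W=1 U=1 S=0
  ⇒ phys 0x31FD1  [3 reads]

Access #0 PA: 0x2A674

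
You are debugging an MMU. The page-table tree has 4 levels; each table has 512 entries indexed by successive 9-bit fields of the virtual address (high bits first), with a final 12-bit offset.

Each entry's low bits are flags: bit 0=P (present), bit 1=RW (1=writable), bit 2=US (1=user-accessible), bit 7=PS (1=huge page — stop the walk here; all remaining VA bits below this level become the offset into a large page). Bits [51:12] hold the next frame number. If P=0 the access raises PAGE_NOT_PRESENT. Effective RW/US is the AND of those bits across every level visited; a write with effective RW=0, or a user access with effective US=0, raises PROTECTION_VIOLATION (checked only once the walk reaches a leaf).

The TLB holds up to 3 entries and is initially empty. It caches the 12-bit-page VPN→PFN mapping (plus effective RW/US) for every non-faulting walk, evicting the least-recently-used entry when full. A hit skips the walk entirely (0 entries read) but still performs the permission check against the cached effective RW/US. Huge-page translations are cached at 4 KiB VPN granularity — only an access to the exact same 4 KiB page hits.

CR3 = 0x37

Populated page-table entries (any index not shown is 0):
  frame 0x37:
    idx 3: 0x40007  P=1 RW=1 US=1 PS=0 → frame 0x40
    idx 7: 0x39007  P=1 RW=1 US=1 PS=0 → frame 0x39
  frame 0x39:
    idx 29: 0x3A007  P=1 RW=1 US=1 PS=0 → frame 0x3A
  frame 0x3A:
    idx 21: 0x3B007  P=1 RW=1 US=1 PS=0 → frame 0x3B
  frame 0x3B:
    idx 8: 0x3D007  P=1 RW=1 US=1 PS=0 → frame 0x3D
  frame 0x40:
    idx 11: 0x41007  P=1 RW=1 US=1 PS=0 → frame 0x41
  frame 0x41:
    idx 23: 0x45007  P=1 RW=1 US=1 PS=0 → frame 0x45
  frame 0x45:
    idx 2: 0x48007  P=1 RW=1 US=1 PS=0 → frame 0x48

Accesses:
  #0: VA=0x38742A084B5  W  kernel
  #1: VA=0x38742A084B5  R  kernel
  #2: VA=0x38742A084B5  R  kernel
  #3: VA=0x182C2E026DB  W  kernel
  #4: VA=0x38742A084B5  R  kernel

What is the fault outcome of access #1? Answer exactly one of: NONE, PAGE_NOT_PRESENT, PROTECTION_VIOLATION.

Trace:
#0 VA=0x38742A084B5 (w,kernel):
  [0] read 0x37 idx=7: raw=0x39007 flags P=1 W=1 U=1 S=0
  [1] read 0x39 idx=29: raw=0x3A007 flags P=1 W=1 U=1 S=0
  [2] read 0x3A idx=21: raw=0x3B007 flags P=1 W=1 U=1 S=0
  [3] read 0x3B idx=8: raw=0x3D007 flags P=1 W=1 U=1 S=0
  ✓ 0x3D4B5  — 4 lookups
#1 VA=0x38742A084B5 (r,kernel):
  TLB hit vpn=0x38742A08 → PA=0x3D4B5
#2 VA=0x38742A084B5 (r,kernel):
  TLB hit vpn=0x38742A08 → PA=0x3D4B5
#3 VA=0x182C2E026DB (w,kernel):
  [0] read 0x37 idx=3: raw=0x40007 flags P=1 W=1 U=1 S=0
  [1] read 0x40 idx=11: raw=0x41007 flags P=1 W=1 U=1 S=0
  [2] read 0x41 idx=23: raw=0x45007 flags P=1 W=1 U=1 S=0
  [3] read 0x45 idx=2: raw=0x48007 flags P=1 W=1 U=1 S=0
  ✓ 0x486DB  — 4 lookups
#4 VA=0x38742A084B5 (r,kernel):
  TLB hit vpn=0x38742A08 → PA=0x3D4B5

Access #1 fault: NONE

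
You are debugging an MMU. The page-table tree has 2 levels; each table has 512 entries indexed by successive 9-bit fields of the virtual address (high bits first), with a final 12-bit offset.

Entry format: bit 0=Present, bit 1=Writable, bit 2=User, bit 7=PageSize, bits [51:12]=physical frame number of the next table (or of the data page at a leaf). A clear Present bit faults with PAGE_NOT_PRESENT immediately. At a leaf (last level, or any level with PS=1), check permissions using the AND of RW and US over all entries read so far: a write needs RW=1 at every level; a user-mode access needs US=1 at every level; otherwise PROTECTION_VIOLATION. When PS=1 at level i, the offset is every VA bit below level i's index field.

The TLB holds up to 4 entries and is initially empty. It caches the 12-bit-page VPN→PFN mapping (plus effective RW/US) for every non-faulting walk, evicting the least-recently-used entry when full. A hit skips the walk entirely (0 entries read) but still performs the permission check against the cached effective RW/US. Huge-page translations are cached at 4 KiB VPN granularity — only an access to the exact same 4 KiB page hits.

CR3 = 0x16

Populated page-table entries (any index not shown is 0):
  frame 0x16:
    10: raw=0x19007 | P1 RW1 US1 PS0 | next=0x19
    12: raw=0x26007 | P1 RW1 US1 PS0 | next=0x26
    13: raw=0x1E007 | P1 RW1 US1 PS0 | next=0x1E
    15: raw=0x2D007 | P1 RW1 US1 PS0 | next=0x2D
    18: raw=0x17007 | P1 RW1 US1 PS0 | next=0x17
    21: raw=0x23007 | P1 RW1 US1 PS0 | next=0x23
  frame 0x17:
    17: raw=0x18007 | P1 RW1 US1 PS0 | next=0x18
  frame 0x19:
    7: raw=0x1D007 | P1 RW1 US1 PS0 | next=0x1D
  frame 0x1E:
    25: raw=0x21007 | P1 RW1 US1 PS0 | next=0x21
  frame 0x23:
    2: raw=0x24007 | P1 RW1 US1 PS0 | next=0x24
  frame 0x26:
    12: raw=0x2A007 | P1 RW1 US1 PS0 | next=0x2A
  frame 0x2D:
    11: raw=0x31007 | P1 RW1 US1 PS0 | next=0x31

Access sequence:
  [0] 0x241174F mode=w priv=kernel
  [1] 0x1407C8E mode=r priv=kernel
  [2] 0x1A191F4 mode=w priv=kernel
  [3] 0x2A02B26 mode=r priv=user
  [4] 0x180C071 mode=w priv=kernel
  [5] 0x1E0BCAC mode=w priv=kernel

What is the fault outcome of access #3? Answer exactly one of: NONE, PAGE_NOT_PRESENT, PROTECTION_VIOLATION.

Per-access translation:
#0 VA=0x241174F (w,kernel):
  L0 @0x16[18] → 0x17007  P=1,RW=1,US=1,PS=0
  L1 @0x17[17] → 0x18007  P=1,RW=1,US=1,PS=0
  ⇒ phys 0x1874F  [2 reads]
#1 VA=0x1407C8E (r,kernel):
  L0 @0x16[10] → 0x19007  P=1,RW=1,US=1,PS=0
  L1 @0x19[7] → 0x1D007  P=1,RW=1,US=1,PS=0
  ⇒ phys 0x1DC8E  [2 reads]
#2 VA=0x1A191F4 (w,kernel):
  L0 @0x16[13] → 0x1E007  P=1,RW=1,US=1,PS=0
  L1 @0x1E[25] → 0x21007  P=1,RW=1,US=1,PS=0
  ⇒ phys 0x211F4  [2 reads]
#3 VA=0x2A02B26 (r,user):
  L0 @0x16[21] → 0x23007  P=1,RW=1,US=1,PS=0
  L1 @0x23[2] → 0x24007  P=1,RW=1,US=1,PS=0
  ⇒ phys 0x24B26  [2 reads]
#4 VA=0x180C071 (w,kernel):
  L0 @0x16[12] → 0x26007  P=1,RW=1,US=1,PS=0
  L1 @0x26[12] → 0x2A007  P=1,RW=1,US=1,PS=0
  ⇒ phys 0x2A071  [2 reads]
#5 VA=0x1E0BCAC (w,kernel):
  L0 @0x16[15] → 0x2D007  P=1,RW=1,US=1,PS=0
  L1 @0x2D[11] → 0x31007  P=1,RW=1,US=1,PS=0
  ⇒ phys 0x31CAC  [2 reads]

Access #3 fault: NONE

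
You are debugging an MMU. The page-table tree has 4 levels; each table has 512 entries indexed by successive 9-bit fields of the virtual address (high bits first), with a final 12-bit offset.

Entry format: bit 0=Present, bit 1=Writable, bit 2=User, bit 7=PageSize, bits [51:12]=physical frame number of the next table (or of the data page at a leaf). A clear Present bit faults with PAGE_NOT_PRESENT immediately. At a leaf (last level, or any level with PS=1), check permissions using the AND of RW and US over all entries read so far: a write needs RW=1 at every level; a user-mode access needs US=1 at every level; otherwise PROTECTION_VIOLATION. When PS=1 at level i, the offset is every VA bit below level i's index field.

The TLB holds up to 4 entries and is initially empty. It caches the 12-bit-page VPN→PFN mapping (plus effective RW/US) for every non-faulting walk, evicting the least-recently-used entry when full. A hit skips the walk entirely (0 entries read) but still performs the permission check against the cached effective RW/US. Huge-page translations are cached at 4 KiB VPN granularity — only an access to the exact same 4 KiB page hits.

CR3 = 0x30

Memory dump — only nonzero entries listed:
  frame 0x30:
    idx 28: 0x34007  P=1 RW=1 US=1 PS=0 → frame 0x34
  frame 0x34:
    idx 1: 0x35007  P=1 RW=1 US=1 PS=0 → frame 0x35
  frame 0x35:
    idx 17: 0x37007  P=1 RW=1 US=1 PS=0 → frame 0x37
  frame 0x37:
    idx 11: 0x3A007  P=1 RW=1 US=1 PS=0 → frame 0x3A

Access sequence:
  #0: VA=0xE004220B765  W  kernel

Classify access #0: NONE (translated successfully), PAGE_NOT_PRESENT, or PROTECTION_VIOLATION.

Trace:
#0 VA=0xE004220B765 (w,kernel):
  L0: frame=0x30 idx=28 entry=0x34007 [P=1 RW=1 US=1 PS=0]
  L1: frame=0x34 idx=1 entry=0x35007 [P=1 RW=1 US=1 PS=0]
  L2: frame=0x35 idx=17 entry=0x37007 [P=1 RW=1 US=1 PS=0]
  L3: frame=0x37 idx=11 entry=0x3A007 [P=1 RW=1 US=1 PS=0]
  ✓ 0x3A765  — 4 lookups

Access #0 fault: NONE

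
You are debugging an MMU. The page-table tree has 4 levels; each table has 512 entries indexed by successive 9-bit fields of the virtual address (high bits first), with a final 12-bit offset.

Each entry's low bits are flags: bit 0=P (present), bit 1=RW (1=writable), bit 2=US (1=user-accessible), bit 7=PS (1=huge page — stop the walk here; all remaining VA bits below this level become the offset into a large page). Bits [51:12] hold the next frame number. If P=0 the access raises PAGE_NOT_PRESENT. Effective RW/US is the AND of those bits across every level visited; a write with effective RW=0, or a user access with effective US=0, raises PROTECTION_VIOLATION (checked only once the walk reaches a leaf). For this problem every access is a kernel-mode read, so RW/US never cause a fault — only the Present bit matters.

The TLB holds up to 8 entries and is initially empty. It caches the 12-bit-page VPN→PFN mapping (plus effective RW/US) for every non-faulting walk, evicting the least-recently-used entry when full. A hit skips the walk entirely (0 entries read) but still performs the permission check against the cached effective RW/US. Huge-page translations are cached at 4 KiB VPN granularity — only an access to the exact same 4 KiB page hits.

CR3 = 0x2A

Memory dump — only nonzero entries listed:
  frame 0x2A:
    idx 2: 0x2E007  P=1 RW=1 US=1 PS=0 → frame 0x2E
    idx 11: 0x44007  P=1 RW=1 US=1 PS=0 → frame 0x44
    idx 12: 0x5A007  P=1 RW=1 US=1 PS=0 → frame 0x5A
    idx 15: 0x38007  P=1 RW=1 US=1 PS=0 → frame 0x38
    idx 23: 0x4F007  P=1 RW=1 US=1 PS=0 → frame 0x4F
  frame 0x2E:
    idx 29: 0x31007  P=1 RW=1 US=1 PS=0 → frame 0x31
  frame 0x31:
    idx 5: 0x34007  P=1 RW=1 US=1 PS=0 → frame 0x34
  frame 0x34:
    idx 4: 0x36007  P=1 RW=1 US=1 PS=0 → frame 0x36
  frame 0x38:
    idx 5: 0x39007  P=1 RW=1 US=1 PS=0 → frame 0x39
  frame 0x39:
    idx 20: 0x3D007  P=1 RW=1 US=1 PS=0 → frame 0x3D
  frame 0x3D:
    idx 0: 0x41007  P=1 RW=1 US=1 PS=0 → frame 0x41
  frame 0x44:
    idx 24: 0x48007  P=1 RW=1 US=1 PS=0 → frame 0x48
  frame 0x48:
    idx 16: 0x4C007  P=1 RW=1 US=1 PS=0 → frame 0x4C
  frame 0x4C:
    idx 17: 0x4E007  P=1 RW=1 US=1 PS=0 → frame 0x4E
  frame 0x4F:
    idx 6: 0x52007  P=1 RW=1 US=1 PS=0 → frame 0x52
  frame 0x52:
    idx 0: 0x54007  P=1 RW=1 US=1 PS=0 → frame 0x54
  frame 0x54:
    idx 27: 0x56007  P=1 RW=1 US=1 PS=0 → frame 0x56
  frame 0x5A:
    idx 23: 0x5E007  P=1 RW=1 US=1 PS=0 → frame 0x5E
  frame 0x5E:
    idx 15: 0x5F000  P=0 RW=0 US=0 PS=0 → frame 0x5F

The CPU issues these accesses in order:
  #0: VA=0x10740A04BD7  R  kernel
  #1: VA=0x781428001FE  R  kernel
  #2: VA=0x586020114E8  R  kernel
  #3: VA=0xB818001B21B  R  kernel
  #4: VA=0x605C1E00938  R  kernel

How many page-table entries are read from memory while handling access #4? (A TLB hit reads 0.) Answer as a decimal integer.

Walk each access:
#0 VA=0x10740A04BD7 (r,kernel):
  [0] read 0x2A idx=2: raw=0x2E007 flags P=1 W=1 U=1 S=0
  [1] read 0x2E idx=29: raw=0x31007 flags P=1 W=1 U=1 S=0
  [2] read 0x31 idx=5: raw=0x34007 flags P=1 W=1 U=1 S=0
  [3] read 0x34 idx=4: raw=0x36007 flags P=1 W=1 U=1 S=0
  ✓ 0x36BD7  — 4 lookups
#1 VA=0x781428001FE (r,kernel):
  [0] read 0x2A idx=15: raw=0x38007 flags P=1 W=1 U=1 S=0
  [1] read 0x38 idx=5: raw=0x39007 flags P=1 W=1 U=1 S=0
  [2] read 0x39 idx=20: raw=0x3D007 flags P=1 W=1 U=1 S=0
  [3] read 0x3D idx=0: raw=0x41007 flags P=1 W=1 U=1 S=0
  ✓ 0x411FE  — 4 lookups
#2 VA=0x586020114E8 (r,kernel):
  [0] read 0x2A idx=11: raw=0x44007 flags P=1 W=1 U=1 S=0
  [1] read 0x44 idx=24: raw=0x48007 flags P=1 W=1 U=1 S=0
  [2] read 0x48 idx=16: raw=0x4C007 flags P=1 W=1 U=1 S=0
  [3] read 0x4C idx=17: raw=0x4E007 flags P=1 W=1 U=1 S=0
  ✓ 0x4E4E8  — 4 lookups
#3 VA=0xB818001B21B (r,kernel):
  [0] read 0x2A idx=23: raw=0x4F007 flags P=1 W=1 U=1 S=0
  [1] read 0x4F idx=6: raw=0x52007 flags P=1 W=1 U=1 S=0
  [2] read 0x52 idx=0: raw=0x54007 flags P=1 W=1 U=1 S=0
  [3] read 0x54 idx=27: raw=0x56007 flags P=1 W=1 U=1 S=0
  ✓ 0x5621B  — 4 lookups
#4 VA=0x605C1E00938 (r,kernel):
  [0] read 0x2A idx=12: raw=0x5A007 flags P=1 W=1 U=1 S=0
  [1] read 0x5A idx=23: raw=0x5E007 flags P=1 W=1 U=1 S=0
  [2] read 0x5E idx=15: raw=0x5F000 flags P=0 W=0 U=0 S=0
  → PAGE_NOT_PRESENT  (3 entries read)

Entries read for #4: 3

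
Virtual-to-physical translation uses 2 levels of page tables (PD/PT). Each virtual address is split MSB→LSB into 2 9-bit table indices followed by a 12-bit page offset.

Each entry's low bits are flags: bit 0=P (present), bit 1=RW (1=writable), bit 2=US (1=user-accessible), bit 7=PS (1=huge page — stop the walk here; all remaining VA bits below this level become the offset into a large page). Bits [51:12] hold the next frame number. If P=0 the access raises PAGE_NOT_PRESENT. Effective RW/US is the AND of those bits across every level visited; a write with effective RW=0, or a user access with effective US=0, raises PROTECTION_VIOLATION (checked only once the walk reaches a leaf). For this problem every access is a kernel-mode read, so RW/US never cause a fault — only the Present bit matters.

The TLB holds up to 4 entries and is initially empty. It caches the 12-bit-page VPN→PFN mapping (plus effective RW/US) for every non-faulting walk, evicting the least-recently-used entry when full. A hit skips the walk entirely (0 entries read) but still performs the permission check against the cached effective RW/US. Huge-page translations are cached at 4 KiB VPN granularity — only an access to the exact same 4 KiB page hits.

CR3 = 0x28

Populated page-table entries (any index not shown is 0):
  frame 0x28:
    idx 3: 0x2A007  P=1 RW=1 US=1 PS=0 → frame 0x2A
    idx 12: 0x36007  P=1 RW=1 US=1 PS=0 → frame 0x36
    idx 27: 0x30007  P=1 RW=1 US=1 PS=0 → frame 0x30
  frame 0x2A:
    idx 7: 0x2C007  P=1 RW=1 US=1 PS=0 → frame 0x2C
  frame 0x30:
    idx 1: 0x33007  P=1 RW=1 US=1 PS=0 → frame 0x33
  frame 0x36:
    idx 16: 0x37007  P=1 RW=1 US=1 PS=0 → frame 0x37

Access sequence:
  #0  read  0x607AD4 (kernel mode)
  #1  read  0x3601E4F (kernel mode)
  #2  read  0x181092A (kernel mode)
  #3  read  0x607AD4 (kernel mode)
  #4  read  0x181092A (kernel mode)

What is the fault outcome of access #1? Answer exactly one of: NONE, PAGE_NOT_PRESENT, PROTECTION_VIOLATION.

Walk each access:
#0 VA=0x607AD4 (r,kernel):
  L0: frame=0x28 idx=3 entry=0x2A007 [P=1 RW=1 US=1 PS=0]
  L1: frame=0x2A idx=7 entry=0x2C007 [P=1 RW=1 US=1 PS=0]
  ✓ 0x2CAD4  — 2 lookups
#1 VA=0x3601E4F (r,kernel):
  L0: frame=0x28 idx=27 entry=0x30007 [P=1 RW=1 US=1 PS=0]
  L1: frame=0x30 idx=1 entry=0x33007 [P=1 RW=1 US=1 PS=0]
  ✓ 0x33E4F  — 2 lookups
#2 VA=0x181092A (r,kernel):
  L0: frame=0x28 idx=12 entry=0x36007 [P=1 RW=1 US=1 PS=0]
  L1: frame=0x36 idx=16 entry=0x37007 [P=1 RW=1 US=1 PS=0]
  ✓ 0x3792A  — 2 lookups
#3 VA=0x607AD4 (r,kernel):
  TLB hit vpn=0x607 → PA=0x2CAD4
#4 VA=0x181092A (r,kernel):
  TLB hit vpn=0x1810 → PA=0x3792A

Access #1 fault: NONE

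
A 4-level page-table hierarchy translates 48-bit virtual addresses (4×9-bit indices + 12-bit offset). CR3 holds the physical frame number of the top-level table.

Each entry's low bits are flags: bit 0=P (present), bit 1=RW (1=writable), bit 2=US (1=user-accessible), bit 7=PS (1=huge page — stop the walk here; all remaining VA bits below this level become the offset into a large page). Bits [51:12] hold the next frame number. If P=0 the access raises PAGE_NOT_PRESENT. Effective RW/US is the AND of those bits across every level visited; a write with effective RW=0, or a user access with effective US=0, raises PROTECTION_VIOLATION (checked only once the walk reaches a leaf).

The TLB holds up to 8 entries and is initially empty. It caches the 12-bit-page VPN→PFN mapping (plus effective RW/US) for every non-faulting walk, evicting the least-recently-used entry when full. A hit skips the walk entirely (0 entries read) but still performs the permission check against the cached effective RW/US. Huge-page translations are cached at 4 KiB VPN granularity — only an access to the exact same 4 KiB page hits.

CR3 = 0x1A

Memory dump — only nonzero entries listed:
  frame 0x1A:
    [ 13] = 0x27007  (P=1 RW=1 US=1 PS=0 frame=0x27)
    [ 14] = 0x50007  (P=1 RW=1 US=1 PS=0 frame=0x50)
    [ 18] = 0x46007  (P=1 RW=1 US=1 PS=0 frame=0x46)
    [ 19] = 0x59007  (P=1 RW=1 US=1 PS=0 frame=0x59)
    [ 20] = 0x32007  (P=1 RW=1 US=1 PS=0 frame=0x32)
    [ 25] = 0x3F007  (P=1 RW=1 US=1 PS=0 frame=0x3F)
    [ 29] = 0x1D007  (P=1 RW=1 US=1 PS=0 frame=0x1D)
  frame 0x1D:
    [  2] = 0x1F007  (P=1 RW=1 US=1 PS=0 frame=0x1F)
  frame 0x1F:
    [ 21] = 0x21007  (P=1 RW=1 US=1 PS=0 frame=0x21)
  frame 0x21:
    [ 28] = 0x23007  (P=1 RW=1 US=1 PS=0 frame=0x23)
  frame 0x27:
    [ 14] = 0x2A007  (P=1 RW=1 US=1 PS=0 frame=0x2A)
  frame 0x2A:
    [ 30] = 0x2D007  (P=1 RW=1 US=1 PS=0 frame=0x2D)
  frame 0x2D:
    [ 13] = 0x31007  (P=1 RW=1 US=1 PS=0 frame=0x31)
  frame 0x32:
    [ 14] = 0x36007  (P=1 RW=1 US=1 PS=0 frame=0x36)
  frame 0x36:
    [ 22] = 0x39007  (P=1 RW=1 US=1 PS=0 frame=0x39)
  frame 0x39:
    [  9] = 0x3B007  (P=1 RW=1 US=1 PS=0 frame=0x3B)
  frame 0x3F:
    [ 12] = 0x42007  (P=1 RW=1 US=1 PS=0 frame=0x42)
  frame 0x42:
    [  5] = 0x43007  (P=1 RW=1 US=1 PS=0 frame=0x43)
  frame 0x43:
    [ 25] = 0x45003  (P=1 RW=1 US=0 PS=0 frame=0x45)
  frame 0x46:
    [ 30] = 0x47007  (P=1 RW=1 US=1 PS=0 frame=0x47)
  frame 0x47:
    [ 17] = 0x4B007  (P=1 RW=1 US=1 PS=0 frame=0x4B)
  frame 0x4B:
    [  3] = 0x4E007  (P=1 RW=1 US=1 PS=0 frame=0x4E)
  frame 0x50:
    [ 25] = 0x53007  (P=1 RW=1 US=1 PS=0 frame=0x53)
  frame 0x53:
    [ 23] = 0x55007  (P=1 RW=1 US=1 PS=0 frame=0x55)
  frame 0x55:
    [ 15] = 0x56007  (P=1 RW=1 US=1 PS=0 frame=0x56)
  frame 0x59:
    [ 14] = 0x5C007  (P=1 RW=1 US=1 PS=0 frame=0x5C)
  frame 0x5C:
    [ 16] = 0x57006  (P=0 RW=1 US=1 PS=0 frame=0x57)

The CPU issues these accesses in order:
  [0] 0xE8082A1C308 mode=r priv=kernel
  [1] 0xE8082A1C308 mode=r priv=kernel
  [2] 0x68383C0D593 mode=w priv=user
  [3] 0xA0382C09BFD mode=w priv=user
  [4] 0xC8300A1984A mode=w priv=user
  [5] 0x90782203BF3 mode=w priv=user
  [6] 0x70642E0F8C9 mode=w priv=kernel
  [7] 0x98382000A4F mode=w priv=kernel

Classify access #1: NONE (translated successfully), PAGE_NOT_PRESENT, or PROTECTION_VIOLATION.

Trace:
#0 VA=0xE8082A1C308 (r,kernel):
  lvl0: tbl 0x1A, slot 29 ⇒ 0x1D007 (P1/RW1/US1/PS0)
  lvl1: tbl 0x1D, slot 2 ⇒ 0x1F007 (P1/RW1/US1/PS0)
  lvl2: tbl 0x1F, slot 21 ⇒ 0x21007 (P1/RW1/US1/PS0)
  lvl3: tbl 0x21, slot 28 ⇒ 0x23007 (P1/RW1/US1/PS0)
  → PA=0x23308  (4 entries read)
#1 VA=0xE8082A1C308 (r,kernel):
  TLB hit vpn=0xE8082A1C → PA=0x23308
#2 VA=0x68383C0D593 (w,user):
  lvl0: tbl 0x1A, slot 13 ⇒ 0x27007 (P1/RW1/US1/PS0)
  lvl1: tbl 0x27, slot 14 ⇒ 0x2A007 (P1/RW1/US1/PS0)
  lvl2: tbl 0x2A, slot 30 ⇒ 0x2D007 (P1/RW1/US1/PS0)
  lvl3: tbl 0x2D, slot 13 ⇒ 0x31007 (P1/RW1/US1/PS0)
  → PA=0x31593  (4 entries read)
#3 VA=0xA0382C09BFD (w,user):
  lvl0: tbl 0x1A, slot 20 ⇒ 0x32007 (P1/RW1/US1/PS0)
  lvl1: tbl 0x32, slot 14 ⇒ 0x36007 (P1/RW1/US1/PS0)
  lvl2: tbl 0x36, slot 22 ⇒ 0x39007 (P1/RW1/US1/PS0)
  lvl3: tbl 0x39, slot 9 ⇒ 0x3B007 (P1/RW1/US1/PS0)
  → PA=0x3BBFD  (4 entries read)
#4 VA=0xC8300A1984A (w,user):
  lvl0: tbl 0x1A, slot 25 ⇒ 0x3F007 (P1/RW1/US1/PS0)
  lvl1: tbl 0x3F, slot 12 ⇒ 0x42007 (P1/RW1/US1/PS0)
  lvl2: tbl 0x42, slot 5 ⇒ 0x43007 (P1/RW1/US1/PS0)
  lvl3: tbl 0x43, slot 25 ⇒ 0x45003 (P1/RW1/US0/PS0)
  ✗ PROTECTION_VIOLATION  [4 reads]
#5 VA=0x90782203BF3 (w,user):
  lvl0: tbl 0x1A, slot 18 ⇒ 0x46007 (P1/RW1/US1/PS0)
  lvl1: tbl 0x46, slot 30 ⇒ 0x47007 (P1/RW1/US1/PS0)
  lvl2: tbl 0x47, slot 17 ⇒ 0x4B007 (P1/RW1/US1/PS0)
  lvl3: tbl 0x4B, slot 3 ⇒ 0x4E007 (P1/RW1/US1/PS0)
  → PA=0x4EBF3  (4 entries read)
#6 VA=0x70642E0F8C9 (w,kernel):
  lvl0: tbl 0x1A, slot 14 ⇒ 0x50007 (P1/RW1/US1/PS0)
  lvl1: tbl 0x50, slot 25 ⇒ 0x53007 (P1/RW1/US1/PS0)
  lvl2: tbl 0x53, slot 23 ⇒ 0x55007 (P1/RW1/US1/PS0)
  lvl3: tbl 0x55, slot 15 ⇒ 0x56007 (P1/RW1/US1/PS0)
  → PA=0x568C9  (4 entries read)
#7 VA=0x98382000A4F (w,kernel):
  lvl0: tbl 0x1A, slot 19 ⇒ 0x59007 (P1/RW1/US1/PS0)
  lvl1: tbl 0x59, slot 14 ⇒ 0x5C007 (P1/RW1/US1/PS0)
  lvl2: tbl 0x5C, slot 16 ⇒ 0x57006 (P0/RW1/US1/PS0)
  ✗ PAGE_NOT_PRESENT  [3 reads]

Access #1 fault: NONE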